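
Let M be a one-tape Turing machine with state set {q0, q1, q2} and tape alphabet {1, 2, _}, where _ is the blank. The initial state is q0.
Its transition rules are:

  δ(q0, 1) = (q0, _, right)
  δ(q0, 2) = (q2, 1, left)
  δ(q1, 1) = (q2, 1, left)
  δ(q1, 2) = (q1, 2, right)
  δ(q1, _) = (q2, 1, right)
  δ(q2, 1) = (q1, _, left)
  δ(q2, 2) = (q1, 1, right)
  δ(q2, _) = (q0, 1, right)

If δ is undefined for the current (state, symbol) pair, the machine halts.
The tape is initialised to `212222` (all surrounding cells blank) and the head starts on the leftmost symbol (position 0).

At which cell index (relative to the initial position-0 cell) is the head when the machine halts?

q0 | _[2]12222_   read 2 → write 1, move left, go to q2
q2 | [_]112222_   read _ → write 1, move right, go to q0
q0 | 1[1]12222_   read 1 → write _, move right, go to q0
q0 | 1_[1]2222_   read 1 → write _, move right, go to q0
q0 | 1__[2]222_   read 2 → write 1, move left, go to q2
q2 | 1_[_]1222_   read _ → write 1, move right, go to q0
q0 | 1_1[1]222_   read 1 → write _, move right, go to q0
q0 | 1_1_[2]22_   read 2 → write 1, move left, go to q2
q2 | 1_1[_]122_   read _ → write 1, move right, go to q0
q0 | 1_11[1]22_   read 1 → write _, move right, go to q0
q0 | 1_11_[2]2_   read 2 → write 1, move left, go to q2
q2 | 1_11[_]12_   read _ → write 1, move right, go to q0
q0 | 1_111[1]2_   read 1 → write _, move right, go to q0
q0 | 1_111_[2]_   read 2 → write 1, move left, go to q2
q2 | 1_111[_]1_   read _ → write 1, move right, go to q0
q0 | 1_1111[1]_   read 1 → write _, move right, go to q0
q0 | 1_1111_[_]
At halt the head is at cell 6.

6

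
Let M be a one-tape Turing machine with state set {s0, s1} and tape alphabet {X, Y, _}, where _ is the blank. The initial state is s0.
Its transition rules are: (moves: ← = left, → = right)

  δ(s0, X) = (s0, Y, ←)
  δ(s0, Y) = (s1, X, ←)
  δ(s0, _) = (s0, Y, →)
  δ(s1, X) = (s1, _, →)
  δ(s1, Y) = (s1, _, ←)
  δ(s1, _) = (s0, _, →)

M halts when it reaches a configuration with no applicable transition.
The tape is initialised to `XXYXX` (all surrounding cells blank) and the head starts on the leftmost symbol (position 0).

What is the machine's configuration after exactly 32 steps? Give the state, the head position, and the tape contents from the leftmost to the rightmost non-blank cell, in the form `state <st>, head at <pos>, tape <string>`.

state s0, head at -4, tape XYYYXYXX

s0 | _____[X]XYXX   read X → write Y, move ←, go to s0
s0 | ____[_]YXYXX   read _ → write Y, move →, go to s0
s0 | ____Y[Y]XYXX   read Y → write X, move ←, go to s1
s1 | ____[Y]XXYXX   read Y → write _, move ←, go to s1
s1 | ___[_]_XXYXX   read _ → write _, move →, go to s0
s0 | ____[_]XXYXX   read _ → write Y, move →, go to s0
s0 | ____Y[X]XYXX   read X → write Y, move ←, go to s0
s0 | ____[Y]YXYXX   read Y → write X, move ←, go to s1
s1 | ___[_]XYXYXX   read _ → write _, move →, go to s0
s0 | ____[X]YXYXX   read X → write Y, move ←, go to s0
s0 | ___[_]YYXYXX   read _ → write Y, move →, go to s0
s0 | ___Y[Y]YXYXX   read Y → write X, move ←, go to s1
s1 | ___[Y]XYXYXX   read Y → write _, move ←, go to s1
s1 | __[_]_XYXYXX   read _ → write _, move →, go to s0
s0 | ___[_]XYXYXX   read _ → write Y, move →, go to s0
s0 | ___Y[X]YXYXX   read X → write Y, move ←, go to s0
s0 | ___[Y]YYXYXX   read Y → write X, move ←, go to s1
s1 | __[_]XYYXYXX   read _ → write _, move →, go to s0
s0 | ___[X]YYXYXX   read X → write Y, move ←, go to s0
s0 | __[_]YYYXYXX   read _ → write Y, move →, go to s0
s0 | __Y[Y]YYXYXX   read Y → write X, move ←, go to s1
s1 | __[Y]XYYXYXX   read Y → write _, move ←, go to s1
s1 | _[_]_XYYXYXX   read _ → write _, move →, go to s0
s0 | __[_]XYYXYXX   read _ → write Y, move →, go to s0
s0 | __Y[X]YYXYXX   read X → write Y, move ←, go to s0
s0 | __[Y]YYYXYXX   read Y → write X, move ←, go to s1
s1 | _[_]XYYYXYXX   read _ → write _, move →, go to s0
s0 | __[X]YYYXYXX   read X → write Y, move ←, go to s0
s0 | _[_]YYYYXYXX   read _ → write Y, move →, go to s0
s0 | _Y[Y]YYYXYXX   read Y → write X, move ←, go to s1
s1 | _[Y]XYYYXYXX   read Y → write _, move ←, go to s1
s1 | [_]_XYYYXYXX   read _ → write _, move →, go to s0
s0 | _[_]XYYYXYXX
After 32 steps: state s0, head at -4, tape XYYYXYXX.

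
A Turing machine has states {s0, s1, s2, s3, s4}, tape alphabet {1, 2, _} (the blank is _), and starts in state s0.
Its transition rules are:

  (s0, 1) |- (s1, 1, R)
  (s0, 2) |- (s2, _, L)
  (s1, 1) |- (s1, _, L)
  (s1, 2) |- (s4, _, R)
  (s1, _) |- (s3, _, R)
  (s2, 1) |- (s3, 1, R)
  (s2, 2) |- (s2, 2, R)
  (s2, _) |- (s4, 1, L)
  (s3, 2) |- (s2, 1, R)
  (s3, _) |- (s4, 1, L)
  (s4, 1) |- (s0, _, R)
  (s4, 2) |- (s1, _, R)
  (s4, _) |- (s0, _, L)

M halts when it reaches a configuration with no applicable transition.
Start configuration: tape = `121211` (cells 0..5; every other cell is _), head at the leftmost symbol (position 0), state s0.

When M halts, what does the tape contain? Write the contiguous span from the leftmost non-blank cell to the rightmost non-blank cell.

1_1_11

state=s0 head=0 tape=[1]21211   (s0,1)→(s1,1,R)
state=s1 head=1 tape=1[2]1211   (s1,2)→(s4,_,R)
state=s4 head=2 tape=1_[1]211   (s4,1)→(s0,_,R)
state=s0 head=3 tape=1__[2]11   (s0,2)→(s2,_,L)
state=s2 head=2 tape=1_[_]_11   (s2,_)→(s4,1,L)
state=s4 head=1 tape=1[_]1_11   (s4,_)→(s0,_,L)
state=s0 head=0 tape=[1]_1_11   (s0,1)→(s1,1,R)
state=s1 head=1 tape=1[_]1_11   (s1,_)→(s3,_,R)
state=s3 head=2 tape=1_[1]_11
The non-blank tape span at halt is 1_1_11.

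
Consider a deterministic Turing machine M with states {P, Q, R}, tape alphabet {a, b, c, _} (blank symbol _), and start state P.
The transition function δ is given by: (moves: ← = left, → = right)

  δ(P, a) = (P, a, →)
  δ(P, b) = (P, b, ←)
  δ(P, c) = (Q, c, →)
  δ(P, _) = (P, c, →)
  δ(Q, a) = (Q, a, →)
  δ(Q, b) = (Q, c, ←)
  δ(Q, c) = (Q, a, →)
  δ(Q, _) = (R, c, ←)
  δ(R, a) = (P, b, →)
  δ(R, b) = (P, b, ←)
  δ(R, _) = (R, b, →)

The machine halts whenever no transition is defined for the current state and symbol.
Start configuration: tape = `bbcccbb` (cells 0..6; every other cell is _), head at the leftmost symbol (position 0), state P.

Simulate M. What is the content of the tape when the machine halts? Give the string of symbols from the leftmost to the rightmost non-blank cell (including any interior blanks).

aaaaaaabcc

P | _[b]bcccbb__   read b → write b, move ←, go to P
P | [_]bbcccbb__   read _ → write c, move →, go to P
P | c[b]bcccbb__   read b → write b, move ←, go to P
P | [c]bbcccbb__   read c → write c, move →, go to Q
Q | c[b]bcccbb__   read b → write c, move ←, go to Q
Q | [c]cbcccbb__   read c → write a, move →, go to Q
Q | a[c]bcccbb__   read c → write a, move →, go to Q
Q | aa[b]cccbb__   read b → write c, move ←, go to Q
Q | a[a]ccccbb__   read a → write a, move →, go to Q
Q | aa[c]cccbb__   read c → write a, move →, go to Q
Q | aaa[c]ccbb__   read c → write a, move →, go to Q
Q | aaaa[c]cbb__   read c → write a, move →, go to Q
Q | aaaaa[c]bb__   read c → write a, move →, go to Q
Q | aaaaaa[b]b__   read b → write c, move ←, go to Q
Q | aaaaa[a]cb__   read a → write a, move →, go to Q
Q | aaaaaa[c]b__   read c → write a, move →, go to Q
Q | aaaaaaa[b]__   read b → write c, move ←, go to Q
Q | aaaaaa[a]c__   read a → write a, move →, go to Q
Q | aaaaaaa[c]__   read c → write a, move →, go to Q
Q | aaaaaaaa[_]_   read _ → write c, move ←, go to R
R | aaaaaaa[a]c_   read a → write b, move →, go to P
P | aaaaaaab[c]_   read c → write c, move →, go to Q
Q | aaaaaaabc[_]   read _ → write c, move ←, go to R
R | aaaaaaab[c]c
The non-blank tape span at halt is aaaaaaabcc.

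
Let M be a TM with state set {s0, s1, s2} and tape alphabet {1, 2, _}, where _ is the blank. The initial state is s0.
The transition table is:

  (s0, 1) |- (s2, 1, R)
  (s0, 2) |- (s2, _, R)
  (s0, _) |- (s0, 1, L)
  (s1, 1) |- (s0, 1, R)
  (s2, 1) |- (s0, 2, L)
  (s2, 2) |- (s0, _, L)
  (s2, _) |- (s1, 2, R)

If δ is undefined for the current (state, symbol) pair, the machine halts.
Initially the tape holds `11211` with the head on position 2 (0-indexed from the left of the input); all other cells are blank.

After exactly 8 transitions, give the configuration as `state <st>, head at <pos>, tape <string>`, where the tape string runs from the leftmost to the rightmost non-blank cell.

state=s0 head=2 tape=11[2]11   (s0,2)→(s2,_,R)
state=s2 head=3 tape=11_[1]1   (s2,1)→(s0,2,L)
state=s0 head=2 tape=11[_]21   (s0,_)→(s0,1,L)
state=s0 head=1 tape=1[1]121   (s0,1)→(s2,1,R)
state=s2 head=2 tape=11[1]21   (s2,1)→(s0,2,L)
state=s0 head=1 tape=1[1]221   (s0,1)→(s2,1,R)
state=s2 head=2 tape=11[2]21   (s2,2)→(s0,_,L)
state=s0 head=1 tape=1[1]_21   (s0,1)→(s2,1,R)
state=s2 head=2 tape=11[_]21
After 8 steps: state s2, head at 2, tape 11_21.

state s2, head at 2, tape 11_21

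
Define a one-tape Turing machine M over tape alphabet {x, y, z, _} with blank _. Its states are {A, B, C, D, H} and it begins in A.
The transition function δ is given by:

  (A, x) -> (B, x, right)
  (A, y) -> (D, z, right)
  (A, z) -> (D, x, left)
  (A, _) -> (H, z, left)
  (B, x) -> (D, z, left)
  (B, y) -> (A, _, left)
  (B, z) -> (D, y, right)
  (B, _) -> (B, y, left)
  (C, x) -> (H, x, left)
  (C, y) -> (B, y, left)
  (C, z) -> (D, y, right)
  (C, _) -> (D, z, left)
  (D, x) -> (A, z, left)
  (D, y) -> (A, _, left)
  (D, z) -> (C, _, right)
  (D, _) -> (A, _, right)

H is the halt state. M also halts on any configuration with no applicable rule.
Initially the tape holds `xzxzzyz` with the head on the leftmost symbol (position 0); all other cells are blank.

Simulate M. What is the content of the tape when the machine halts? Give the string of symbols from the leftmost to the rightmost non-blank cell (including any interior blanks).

xzz_yyz

state=A head=0 tape=[x]zxzzyz   (A,x)→(B,x,right)
state=B head=1 tape=x[z]xzzyz   (B,z)→(D,y,right)
state=D head=2 tape=xy[x]zzyz   (D,x)→(A,z,left)
state=A head=1 tape=x[y]zzzyz   (A,y)→(D,z,right)
state=D head=2 tape=xz[z]zzyz   (D,z)→(C,_,right)
state=C head=3 tape=xz_[z]zyz   (C,z)→(D,y,right)
state=D head=4 tape=xz_y[z]yz   (D,z)→(C,_,right)
state=C head=5 tape=xz_y_[y]z   (C,y)→(B,y,left)
state=B head=4 tape=xz_y[_]yz   (B,_)→(B,y,left)
state=B head=3 tape=xz_[y]yyz   (B,y)→(A,_,left)
state=A head=2 tape=xz[_]_yyz   (A,_)→(H,z,left)
state=H head=1 tape=x[z]z_yyz
The non-blank tape span at halt is xzz_yyz.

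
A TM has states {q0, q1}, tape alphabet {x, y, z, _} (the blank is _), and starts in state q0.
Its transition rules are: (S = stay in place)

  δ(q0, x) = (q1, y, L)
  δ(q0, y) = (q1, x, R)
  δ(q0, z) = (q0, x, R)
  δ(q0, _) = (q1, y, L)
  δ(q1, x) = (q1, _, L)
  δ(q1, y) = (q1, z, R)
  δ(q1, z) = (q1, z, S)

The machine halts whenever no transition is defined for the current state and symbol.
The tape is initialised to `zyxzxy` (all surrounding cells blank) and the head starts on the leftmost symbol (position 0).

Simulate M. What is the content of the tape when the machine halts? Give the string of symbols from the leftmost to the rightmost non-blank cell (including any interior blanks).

state=q0 head=0 tape=_[z]yxzxy   (q0,z)→(q0,x,R)
state=q0 head=1 tape=_x[y]xzxy   (q0,y)→(q1,x,R)
state=q1 head=2 tape=_xx[x]zxy   (q1,x)→(q1,_,L)
state=q1 head=1 tape=_x[x]_zxy   (q1,x)→(q1,_,L)
state=q1 head=0 tape=_[x]__zxy   (q1,x)→(q1,_,L)
state=q1 head=-1 tape=[_]___zxy
The non-blank tape span at halt is zxy.

zxy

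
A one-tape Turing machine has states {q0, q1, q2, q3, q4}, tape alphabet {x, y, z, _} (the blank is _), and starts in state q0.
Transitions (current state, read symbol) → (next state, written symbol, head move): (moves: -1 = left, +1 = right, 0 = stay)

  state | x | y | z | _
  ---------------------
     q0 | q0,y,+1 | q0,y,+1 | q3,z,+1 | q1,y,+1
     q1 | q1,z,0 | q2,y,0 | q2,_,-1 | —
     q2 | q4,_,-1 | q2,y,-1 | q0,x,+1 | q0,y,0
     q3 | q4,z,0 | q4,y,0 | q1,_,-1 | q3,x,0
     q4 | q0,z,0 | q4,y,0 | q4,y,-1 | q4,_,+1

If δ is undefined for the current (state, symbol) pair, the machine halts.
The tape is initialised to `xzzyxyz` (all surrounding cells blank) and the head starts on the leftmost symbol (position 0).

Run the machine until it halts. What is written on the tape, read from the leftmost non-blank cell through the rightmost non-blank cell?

state=q0 head=0 tape=_[x]zzyxyz   (q0,x)→(q0,y,+1)
state=q0 head=1 tape=_y[z]zyxyz   (q0,z)→(q3,z,+1)
state=q3 head=2 tape=_yz[z]yxyz   (q3,z)→(q1,_,-1)
state=q1 head=1 tape=_y[z]_yxyz   (q1,z)→(q2,_,-1)
state=q2 head=0 tape=_[y]__yxyz   (q2,y)→(q2,y,-1)
state=q2 head=-1 tape=[_]y__yxyz   (q2,_)→(q0,y,0)
state=q0 head=-1 tape=[y]y__yxyz   (q0,y)→(q0,y,+1)
state=q0 head=0 tape=y[y]__yxyz   (q0,y)→(q0,y,+1)
state=q0 head=1 tape=yy[_]_yxyz   (q0,_)→(q1,y,+1)
state=q1 head=2 tape=yyy[_]yxyz
The non-blank tape span at halt is yyy_yxyz.

yyy_yxyz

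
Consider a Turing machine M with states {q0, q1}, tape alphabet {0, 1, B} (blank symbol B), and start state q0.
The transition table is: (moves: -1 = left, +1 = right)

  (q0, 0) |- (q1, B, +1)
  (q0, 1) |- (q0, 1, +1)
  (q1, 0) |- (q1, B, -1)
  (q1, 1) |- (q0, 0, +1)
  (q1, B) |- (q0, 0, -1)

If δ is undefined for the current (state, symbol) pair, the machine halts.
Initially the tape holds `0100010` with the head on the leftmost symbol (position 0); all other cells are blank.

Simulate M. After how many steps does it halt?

state=q0 head=0 tape=[0]100010   (q0,0)→(q1,B,+1)
state=q1 head=1 tape=B[1]00010   (q1,1)→(q0,0,+1)
state=q0 head=2 tape=B0[0]0010   (q0,0)→(q1,B,+1)
state=q1 head=3 tape=B0B[0]010   (q1,0)→(q1,B,-1)
state=q1 head=2 tape=B0[B]B010   (q1,B)→(q0,0,-1)
state=q0 head=1 tape=B[0]0B010   (q0,0)→(q1,B,+1)
state=q1 head=2 tape=BB[0]B010   (q1,0)→(q1,B,-1)
state=q1 head=1 tape=B[B]BB010   (q1,B)→(q0,0,-1)
state=q0 head=0 tape=[B]0BB010
M halts after 8 transitions.

8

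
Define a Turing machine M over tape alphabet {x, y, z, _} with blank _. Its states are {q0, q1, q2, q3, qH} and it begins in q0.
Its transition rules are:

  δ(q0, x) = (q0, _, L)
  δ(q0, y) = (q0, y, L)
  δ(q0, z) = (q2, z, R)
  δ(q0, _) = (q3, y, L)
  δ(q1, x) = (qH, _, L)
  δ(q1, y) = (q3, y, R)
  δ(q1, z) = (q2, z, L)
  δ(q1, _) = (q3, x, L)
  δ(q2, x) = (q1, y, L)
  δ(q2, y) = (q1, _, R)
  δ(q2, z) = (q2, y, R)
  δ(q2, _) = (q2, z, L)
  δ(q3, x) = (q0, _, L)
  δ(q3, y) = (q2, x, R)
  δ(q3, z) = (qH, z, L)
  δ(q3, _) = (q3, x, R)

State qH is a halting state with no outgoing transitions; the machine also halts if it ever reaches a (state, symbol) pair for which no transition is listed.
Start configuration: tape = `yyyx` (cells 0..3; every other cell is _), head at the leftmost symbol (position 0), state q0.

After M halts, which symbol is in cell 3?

y

state=q0 head=0 tape=__[y]yyx   (q0,y)→(q0,y,L)
state=q0 head=-1 tape=_[_]yyyx   (q0,_)→(q3,y,L)
state=q3 head=-2 tape=[_]yyyyx   (q3,_)→(q3,x,R)
state=q3 head=-1 tape=x[y]yyyx   (q3,y)→(q2,x,R)
state=q2 head=0 tape=xx[y]yyx   (q2,y)→(q1,_,R)
state=q1 head=1 tape=xx_[y]yx   (q1,y)→(q3,y,R)
state=q3 head=2 tape=xx_y[y]x   (q3,y)→(q2,x,R)
state=q2 head=3 tape=xx_yx[x]   (q2,x)→(q1,y,L)
state=q1 head=2 tape=xx_y[x]y   (q1,x)→(qH,_,L)
state=qH head=1 tape=xx_[y]_y
Cell 3 holds y when M halts.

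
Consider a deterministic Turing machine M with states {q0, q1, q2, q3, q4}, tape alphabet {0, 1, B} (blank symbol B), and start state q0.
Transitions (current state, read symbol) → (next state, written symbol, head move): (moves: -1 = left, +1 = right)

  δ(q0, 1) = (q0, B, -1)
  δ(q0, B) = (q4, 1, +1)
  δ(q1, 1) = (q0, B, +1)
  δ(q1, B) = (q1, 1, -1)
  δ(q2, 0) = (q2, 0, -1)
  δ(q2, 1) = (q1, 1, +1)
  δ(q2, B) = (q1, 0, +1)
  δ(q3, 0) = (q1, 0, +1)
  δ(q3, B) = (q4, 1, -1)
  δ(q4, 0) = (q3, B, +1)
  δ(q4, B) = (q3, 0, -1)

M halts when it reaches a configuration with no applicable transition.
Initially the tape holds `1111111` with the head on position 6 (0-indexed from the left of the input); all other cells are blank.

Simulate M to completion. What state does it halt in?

q0 | B111111[1]   read 1 → write B, move -1, go to q0
q0 | B11111[1]B   read 1 → write B, move -1, go to q0
q0 | B1111[1]BB   read 1 → write B, move -1, go to q0
q0 | B111[1]BBB   read 1 → write B, move -1, go to q0
q0 | B11[1]BBBB   read 1 → write B, move -1, go to q0
q0 | B1[1]BBBBB   read 1 → write B, move -1, go to q0
q0 | B[1]BBBBBB   read 1 → write B, move -1, go to q0
q0 | [B]BBBBBBB   read B → write 1, move +1, go to q4
q4 | 1[B]BBBBBB   read B → write 0, move -1, go to q3
q3 | [1]0BBBBBB
No transition is defined for (q3, 1); M halts in state q3.

q3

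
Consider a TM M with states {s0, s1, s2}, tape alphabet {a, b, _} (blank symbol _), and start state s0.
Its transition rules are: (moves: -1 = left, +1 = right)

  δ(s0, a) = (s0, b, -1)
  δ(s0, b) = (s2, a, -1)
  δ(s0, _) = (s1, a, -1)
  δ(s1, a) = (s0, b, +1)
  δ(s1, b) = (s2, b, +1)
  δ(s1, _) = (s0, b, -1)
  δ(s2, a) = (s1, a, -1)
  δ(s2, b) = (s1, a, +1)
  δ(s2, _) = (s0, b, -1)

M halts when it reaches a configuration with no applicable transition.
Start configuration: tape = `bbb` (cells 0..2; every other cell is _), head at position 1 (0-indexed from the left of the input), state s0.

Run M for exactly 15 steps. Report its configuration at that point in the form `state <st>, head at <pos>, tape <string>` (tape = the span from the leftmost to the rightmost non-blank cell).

state s1, head at 2, tape aaba

s0 | b[b]b_   read b → write a, move -1, go to s2
s2 | [b]ab_   read b → write a, move +1, go to s1
s1 | a[a]b_   read a → write b, move +1, go to s0
s0 | ab[b]_   read b → write a, move -1, go to s2
s2 | a[b]a_   read b → write a, move +1, go to s1
s1 | aa[a]_   read a → write b, move +1, go to s0
s0 | aab[_]   read _ → write a, move -1, go to s1
s1 | aa[b]a   read b → write b, move +1, go to s2
s2 | aab[a]   read a → write a, move -1, go to s1
s1 | aa[b]a   read b → write b, move +1, go to s2
s2 | aab[a]   read a → write a, move -1, go to s1
s1 | aa[b]a   read b → write b, move +1, go to s2
s2 | aab[a]   read a → write a, move -1, go to s1
s1 | aa[b]a   read b → write b, move +1, go to s2
s2 | aab[a]   read a → write a, move -1, go to s1
s1 | aa[b]a
After 15 steps: state s1, head at 2, tape aaba.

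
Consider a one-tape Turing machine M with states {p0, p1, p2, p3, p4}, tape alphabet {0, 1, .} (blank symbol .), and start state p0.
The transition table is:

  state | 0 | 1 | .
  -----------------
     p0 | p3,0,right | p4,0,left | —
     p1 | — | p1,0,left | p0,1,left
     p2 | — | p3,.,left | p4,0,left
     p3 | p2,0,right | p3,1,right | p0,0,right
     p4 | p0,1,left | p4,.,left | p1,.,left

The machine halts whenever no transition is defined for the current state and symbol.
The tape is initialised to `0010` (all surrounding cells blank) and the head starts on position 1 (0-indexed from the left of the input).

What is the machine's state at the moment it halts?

p0

p0 | .0[0]10.   read 0 → write 0, move right, go to p3
p3 | .00[1]0.   read 1 → write 1, move right, go to p3
p3 | .001[0].   read 0 → write 0, move right, go to p2
p2 | .0010[.]   read . → write 0, move left, go to p4
p4 | .001[0]0   read 0 → write 1, move left, go to p0
p0 | .00[1]10   read 1 → write 0, move left, go to p4
p4 | .0[0]010   read 0 → write 1, move left, go to p0
p0 | .[0]1010   read 0 → write 0, move right, go to p3
p3 | .0[1]010   read 1 → write 1, move right, go to p3
p3 | .01[0]10   read 0 → write 0, move right, go to p2
p2 | .010[1]0   read 1 → write ., move left, go to p3
p3 | .01[0].0   read 0 → write 0, move right, go to p2
p2 | .010[.]0   read . → write 0, move left, go to p4
p4 | .01[0]00   read 0 → write 1, move left, go to p0
p0 | .0[1]100   read 1 → write 0, move left, go to p4
p4 | .[0]0100   read 0 → write 1, move left, go to p0
p0 | [.]10100
No transition is defined for (p0, .); M halts in state p0.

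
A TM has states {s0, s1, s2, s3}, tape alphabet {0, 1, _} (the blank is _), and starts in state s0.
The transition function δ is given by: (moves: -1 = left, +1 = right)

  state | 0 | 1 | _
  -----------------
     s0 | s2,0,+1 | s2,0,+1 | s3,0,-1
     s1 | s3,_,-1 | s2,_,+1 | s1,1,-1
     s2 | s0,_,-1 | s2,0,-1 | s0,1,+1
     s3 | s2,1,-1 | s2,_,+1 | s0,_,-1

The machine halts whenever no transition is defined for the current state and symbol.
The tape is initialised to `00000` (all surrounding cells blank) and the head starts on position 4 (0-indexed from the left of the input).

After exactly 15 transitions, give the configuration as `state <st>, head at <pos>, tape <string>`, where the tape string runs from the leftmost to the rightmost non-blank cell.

s0 | 0000[0]__   read 0 → write 0, move +1, go to s2
s2 | 00000[_]_   read _ → write 1, move +1, go to s0
s0 | 000001[_]   read _ → write 0, move -1, go to s3
s3 | 00000[1]0   read 1 → write _, move +1, go to s2
s2 | 00000_[0]   read 0 → write _, move -1, go to s0
s0 | 00000[_]_   read _ → write 0, move -1, go to s3
s3 | 0000[0]0_   read 0 → write 1, move -1, go to s2
s2 | 000[0]10_   read 0 → write _, move -1, go to s0
s0 | 00[0]_10_   read 0 → write 0, move +1, go to s2
s2 | 000[_]10_   read _ → write 1, move +1, go to s0
s0 | 0001[1]0_   read 1 → write 0, move +1, go to s2
s2 | 00010[0]_   read 0 → write _, move -1, go to s0
s0 | 0001[0]__   read 0 → write 0, move +1, go to s2
s2 | 00010[_]_   read _ → write 1, move +1, go to s0
s0 | 000101[_]   read _ → write 0, move -1, go to s3
s3 | 00010[1]0
After 15 steps: state s3, head at 5, tape 0001010.

state s3, head at 5, tape 0001010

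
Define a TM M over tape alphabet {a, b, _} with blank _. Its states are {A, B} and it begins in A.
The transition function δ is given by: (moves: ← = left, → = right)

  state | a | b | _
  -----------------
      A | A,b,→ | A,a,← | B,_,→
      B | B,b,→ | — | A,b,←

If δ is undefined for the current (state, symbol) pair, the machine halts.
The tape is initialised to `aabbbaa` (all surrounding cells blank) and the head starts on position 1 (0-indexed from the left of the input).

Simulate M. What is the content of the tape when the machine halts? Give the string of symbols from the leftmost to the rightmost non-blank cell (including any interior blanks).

bbbbbaa

A | _a[a]bbbaa   read a → write b, move →, go to A
A | _ab[b]bbaa   read b → write a, move ←, go to A
A | _a[b]abbaa   read b → write a, move ←, go to A
A | _[a]aabbaa   read a → write b, move →, go to A
A | _b[a]abbaa   read a → write b, move →, go to A
A | _bb[a]bbaa   read a → write b, move →, go to A
A | _bbb[b]baa   read b → write a, move ←, go to A
A | _bb[b]abaa   read b → write a, move ←, go to A
A | _b[b]aabaa   read b → write a, move ←, go to A
A | _[b]aaabaa   read b → write a, move ←, go to A
A | [_]aaaabaa   read _ → write _, move →, go to B
B | _[a]aaabaa   read a → write b, move →, go to B
B | _b[a]aabaa   read a → write b, move →, go to B
B | _bb[a]abaa   read a → write b, move →, go to B
B | _bbb[a]baa   read a → write b, move →, go to B
B | _bbbb[b]aa
The non-blank tape span at halt is bbbbbaa.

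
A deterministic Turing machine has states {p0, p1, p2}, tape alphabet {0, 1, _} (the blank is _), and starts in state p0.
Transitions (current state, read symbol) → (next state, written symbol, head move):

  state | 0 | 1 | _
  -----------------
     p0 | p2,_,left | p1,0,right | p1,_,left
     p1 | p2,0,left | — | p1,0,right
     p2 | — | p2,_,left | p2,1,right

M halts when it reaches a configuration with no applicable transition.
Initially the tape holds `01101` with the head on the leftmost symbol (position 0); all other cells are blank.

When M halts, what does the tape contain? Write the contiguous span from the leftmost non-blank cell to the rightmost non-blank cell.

11111101

p0 | ___[0]1101   read 0 → write _, move left, go to p2
p2 | __[_]_1101   read _ → write 1, move right, go to p2
p2 | __1[_]1101   read _ → write 1, move right, go to p2
p2 | __11[1]101   read 1 → write _, move left, go to p2
p2 | __1[1]_101   read 1 → write _, move left, go to p2
p2 | __[1]__101   read 1 → write _, move left, go to p2
p2 | _[_]___101   read _ → write 1, move right, go to p2
p2 | _1[_]__101   read _ → write 1, move right, go to p2
p2 | _11[_]_101   read _ → write 1, move right, go to p2
p2 | _111[_]101   read _ → write 1, move right, go to p2
p2 | _1111[1]01   read 1 → write _, move left, go to p2
p2 | _111[1]_01   read 1 → write _, move left, go to p2
p2 | _11[1]__01   read 1 → write _, move left, go to p2
p2 | _1[1]___01   read 1 → write _, move left, go to p2
p2 | _[1]____01   read 1 → write _, move left, go to p2
p2 | [_]_____01   read _ → write 1, move right, go to p2
p2 | 1[_]____01   read _ → write 1, move right, go to p2
p2 | 11[_]___01   read _ → write 1, move right, go to p2
p2 | 111[_]__01   read _ → write 1, move right, go to p2
p2 | 1111[_]_01   read _ → write 1, move right, go to p2
p2 | 11111[_]01   read _ → write 1, move right, go to p2
p2 | 111111[0]1
The non-blank tape span at halt is 11111101.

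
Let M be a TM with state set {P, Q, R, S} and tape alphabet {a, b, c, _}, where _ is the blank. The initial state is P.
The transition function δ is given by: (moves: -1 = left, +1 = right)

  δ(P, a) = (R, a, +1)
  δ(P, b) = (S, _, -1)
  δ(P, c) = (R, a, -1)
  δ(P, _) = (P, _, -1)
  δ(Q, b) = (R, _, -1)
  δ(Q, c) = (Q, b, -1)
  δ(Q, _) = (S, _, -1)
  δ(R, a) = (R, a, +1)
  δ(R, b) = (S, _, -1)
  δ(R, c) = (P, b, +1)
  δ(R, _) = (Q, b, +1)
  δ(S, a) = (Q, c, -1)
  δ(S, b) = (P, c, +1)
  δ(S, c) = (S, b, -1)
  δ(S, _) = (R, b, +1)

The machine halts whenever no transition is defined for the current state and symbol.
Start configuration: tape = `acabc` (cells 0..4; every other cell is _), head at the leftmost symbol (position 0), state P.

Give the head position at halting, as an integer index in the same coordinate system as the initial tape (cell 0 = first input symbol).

state=P head=0 tape=____[a]cabc   (P,a)→(R,a,+1)
state=R head=1 tape=____a[c]abc   (R,c)→(P,b,+1)
state=P head=2 tape=____ab[a]bc   (P,a)→(R,a,+1)
state=R head=3 tape=____aba[b]c   (R,b)→(S,_,-1)
state=S head=2 tape=____ab[a]_c   (S,a)→(Q,c,-1)
state=Q head=1 tape=____a[b]c_c   (Q,b)→(R,_,-1)
state=R head=0 tape=____[a]_c_c   (R,a)→(R,a,+1)
state=R head=1 tape=____a[_]c_c   (R,_)→(Q,b,+1)
state=Q head=2 tape=____ab[c]_c   (Q,c)→(Q,b,-1)
state=Q head=1 tape=____a[b]b_c   (Q,b)→(R,_,-1)
state=R head=0 tape=____[a]_b_c   (R,a)→(R,a,+1)
state=R head=1 tape=____a[_]b_c   (R,_)→(Q,b,+1)
state=Q head=2 tape=____ab[b]_c   (Q,b)→(R,_,-1)
state=R head=1 tape=____a[b]__c   (R,b)→(S,_,-1)
state=S head=0 tape=____[a]___c   (S,a)→(Q,c,-1)
state=Q head=-1 tape=___[_]c___c   (Q,_)→(S,_,-1)
state=S head=-2 tape=__[_]_c___c   (S,_)→(R,b,+1)
state=R head=-1 tape=__b[_]c___c   (R,_)→(Q,b,+1)
state=Q head=0 tape=__bb[c]___c   (Q,c)→(Q,b,-1)
state=Q head=-1 tape=__b[b]b___c   (Q,b)→(R,_,-1)
state=R head=-2 tape=__[b]_b___c   (R,b)→(S,_,-1)
state=S head=-3 tape=_[_]__b___c   (S,_)→(R,b,+1)
state=R head=-2 tape=_b[_]_b___c   (R,_)→(Q,b,+1)
state=Q head=-1 tape=_bb[_]b___c   (Q,_)→(S,_,-1)
state=S head=-2 tape=_b[b]_b___c   (S,b)→(P,c,+1)
state=P head=-1 tape=_bc[_]b___c   (P,_)→(P,_,-1)
state=P head=-2 tape=_b[c]_b___c   (P,c)→(R,a,-1)
state=R head=-3 tape=_[b]a_b___c   (R,b)→(S,_,-1)
state=S head=-4 tape=[_]_a_b___c   (S,_)→(R,b,+1)
state=R head=-3 tape=b[_]a_b___c   (R,_)→(Q,b,+1)
state=Q head=-2 tape=bb[a]_b___c
At halt the head is at cell -2.

-2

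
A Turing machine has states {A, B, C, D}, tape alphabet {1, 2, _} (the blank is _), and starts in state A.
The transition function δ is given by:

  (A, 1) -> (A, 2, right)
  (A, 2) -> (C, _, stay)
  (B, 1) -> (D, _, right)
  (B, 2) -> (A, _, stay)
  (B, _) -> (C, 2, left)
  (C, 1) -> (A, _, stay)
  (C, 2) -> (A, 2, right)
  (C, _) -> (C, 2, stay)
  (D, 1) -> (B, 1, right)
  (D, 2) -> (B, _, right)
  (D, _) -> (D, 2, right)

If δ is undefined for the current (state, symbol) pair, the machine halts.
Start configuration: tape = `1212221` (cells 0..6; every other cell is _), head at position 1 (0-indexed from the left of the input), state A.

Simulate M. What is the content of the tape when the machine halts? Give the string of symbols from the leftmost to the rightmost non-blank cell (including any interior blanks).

state=A head=1 tape=1[2]12221_   (A,2)→(C,_,stay)
state=C head=1 tape=1[_]12221_   (C,_)→(C,2,stay)
state=C head=1 tape=1[2]12221_   (C,2)→(A,2,right)
state=A head=2 tape=12[1]2221_   (A,1)→(A,2,right)
state=A head=3 tape=122[2]221_   (A,2)→(C,_,stay)
state=C head=3 tape=122[_]221_   (C,_)→(C,2,stay)
state=C head=3 tape=122[2]221_   (C,2)→(A,2,right)
state=A head=4 tape=1222[2]21_   (A,2)→(C,_,stay)
state=C head=4 tape=1222[_]21_   (C,_)→(C,2,stay)
state=C head=4 tape=1222[2]21_   (C,2)→(A,2,right)
state=A head=5 tape=12222[2]1_   (A,2)→(C,_,stay)
state=C head=5 tape=12222[_]1_   (C,_)→(C,2,stay)
state=C head=5 tape=12222[2]1_   (C,2)→(A,2,right)
state=A head=6 tape=122222[1]_   (A,1)→(A,2,right)
state=A head=7 tape=1222222[_]
The non-blank tape span at halt is 1222222.

1222222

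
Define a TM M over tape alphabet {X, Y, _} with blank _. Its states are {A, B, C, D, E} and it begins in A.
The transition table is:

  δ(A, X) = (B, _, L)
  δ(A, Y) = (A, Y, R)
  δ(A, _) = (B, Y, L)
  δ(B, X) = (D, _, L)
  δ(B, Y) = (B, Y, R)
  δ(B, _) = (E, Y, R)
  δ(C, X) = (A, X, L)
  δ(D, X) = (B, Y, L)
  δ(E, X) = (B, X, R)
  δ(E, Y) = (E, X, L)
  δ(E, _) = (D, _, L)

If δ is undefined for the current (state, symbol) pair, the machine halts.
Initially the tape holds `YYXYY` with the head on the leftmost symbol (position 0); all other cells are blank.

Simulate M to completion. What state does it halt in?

state=A head=0 tape=__[Y]YXYY   (A,Y)→(A,Y,R)
state=A head=1 tape=__Y[Y]XYY   (A,Y)→(A,Y,R)
state=A head=2 tape=__YY[X]YY   (A,X)→(B,_,L)
state=B head=1 tape=__Y[Y]_YY   (B,Y)→(B,Y,R)
state=B head=2 tape=__YY[_]YY   (B,_)→(E,Y,R)
state=E head=3 tape=__YYY[Y]Y   (E,Y)→(E,X,L)
state=E head=2 tape=__YY[Y]XY   (E,Y)→(E,X,L)
state=E head=1 tape=__Y[Y]XXY   (E,Y)→(E,X,L)
state=E head=0 tape=__[Y]XXXY   (E,Y)→(E,X,L)
state=E head=-1 tape=_[_]XXXXY   (E,_)→(D,_,L)
state=D head=-2 tape=[_]_XXXXY
No transition is defined for (D, _); M halts in state D.

D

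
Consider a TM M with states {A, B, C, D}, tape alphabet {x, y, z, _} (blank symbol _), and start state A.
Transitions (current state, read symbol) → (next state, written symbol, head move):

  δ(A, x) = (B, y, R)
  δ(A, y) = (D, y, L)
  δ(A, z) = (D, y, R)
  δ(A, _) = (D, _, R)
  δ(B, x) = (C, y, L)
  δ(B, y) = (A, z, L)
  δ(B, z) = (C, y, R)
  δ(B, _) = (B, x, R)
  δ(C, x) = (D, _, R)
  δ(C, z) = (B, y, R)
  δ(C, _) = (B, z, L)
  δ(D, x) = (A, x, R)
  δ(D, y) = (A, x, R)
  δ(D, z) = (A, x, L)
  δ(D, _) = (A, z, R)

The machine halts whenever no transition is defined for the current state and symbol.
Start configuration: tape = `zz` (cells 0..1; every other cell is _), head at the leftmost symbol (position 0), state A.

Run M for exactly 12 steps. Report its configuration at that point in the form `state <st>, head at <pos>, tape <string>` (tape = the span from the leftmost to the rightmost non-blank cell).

state A, head at 0, tape xyx

A | __[z]z   read z → write y, move R, go to D
D | __y[z]   read z → write x, move L, go to A
A | __[y]x   read y → write y, move L, go to D
D | _[_]yx   read _ → write z, move R, go to A
A | _z[y]x   read y → write y, move L, go to D
D | _[z]yx   read z → write x, move L, go to A
A | [_]xyx   read _ → write _, move R, go to D
D | _[x]yx   read x → write x, move R, go to A
A | _x[y]x   read y → write y, move L, go to D
D | _[x]yx   read x → write x, move R, go to A
A | _x[y]x   read y → write y, move L, go to D
D | _[x]yx   read x → write x, move R, go to A
A | _x[y]x
After 12 steps: state A, head at 0, tape xyx.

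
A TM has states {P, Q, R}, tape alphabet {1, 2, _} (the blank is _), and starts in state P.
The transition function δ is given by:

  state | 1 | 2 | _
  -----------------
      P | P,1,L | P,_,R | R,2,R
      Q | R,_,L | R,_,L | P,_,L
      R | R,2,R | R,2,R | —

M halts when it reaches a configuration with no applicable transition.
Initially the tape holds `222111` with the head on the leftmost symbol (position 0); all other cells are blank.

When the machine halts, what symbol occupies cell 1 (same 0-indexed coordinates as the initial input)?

state=P head=0 tape=[2]22111_   (P,2)→(P,_,R)
state=P head=1 tape=_[2]2111_   (P,2)→(P,_,R)
state=P head=2 tape=__[2]111_   (P,2)→(P,_,R)
state=P head=3 tape=___[1]11_   (P,1)→(P,1,L)
state=P head=2 tape=__[_]111_   (P,_)→(R,2,R)
state=R head=3 tape=__2[1]11_   (R,1)→(R,2,R)
state=R head=4 tape=__22[1]1_   (R,1)→(R,2,R)
state=R head=5 tape=__222[1]_   (R,1)→(R,2,R)
state=R head=6 tape=__2222[_]
Cell 1 holds _ when M halts.

_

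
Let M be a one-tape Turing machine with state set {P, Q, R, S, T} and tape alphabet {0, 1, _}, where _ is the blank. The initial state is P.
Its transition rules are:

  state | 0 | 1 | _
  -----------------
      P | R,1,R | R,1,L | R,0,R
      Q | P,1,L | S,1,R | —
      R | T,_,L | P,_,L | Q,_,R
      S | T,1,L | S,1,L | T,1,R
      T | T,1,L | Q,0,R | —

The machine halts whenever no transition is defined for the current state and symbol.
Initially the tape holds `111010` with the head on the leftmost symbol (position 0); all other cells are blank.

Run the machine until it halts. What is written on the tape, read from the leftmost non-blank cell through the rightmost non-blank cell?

P | __[1]11010   read 1 → write 1, move L, go to R
R | _[_]111010   read _ → write _, move R, go to Q
Q | __[1]11010   read 1 → write 1, move R, go to S
S | __1[1]1010   read 1 → write 1, move L, go to S
S | __[1]11010   read 1 → write 1, move L, go to S
S | _[_]111010   read _ → write 1, move R, go to T
T | _1[1]11010   read 1 → write 0, move R, go to Q
Q | _10[1]1010   read 1 → write 1, move R, go to S
S | _101[1]010   read 1 → write 1, move L, go to S
S | _10[1]1010   read 1 → write 1, move L, go to S
S | _1[0]11010   read 0 → write 1, move L, go to T
T | _[1]111010   read 1 → write 0, move R, go to Q
Q | _0[1]11010   read 1 → write 1, move R, go to S
S | _01[1]1010   read 1 → write 1, move L, go to S
S | _0[1]11010   read 1 → write 1, move L, go to S
S | _[0]111010   read 0 → write 1, move L, go to T
T | [_]1111010
The non-blank tape span at halt is 1111010.

1111010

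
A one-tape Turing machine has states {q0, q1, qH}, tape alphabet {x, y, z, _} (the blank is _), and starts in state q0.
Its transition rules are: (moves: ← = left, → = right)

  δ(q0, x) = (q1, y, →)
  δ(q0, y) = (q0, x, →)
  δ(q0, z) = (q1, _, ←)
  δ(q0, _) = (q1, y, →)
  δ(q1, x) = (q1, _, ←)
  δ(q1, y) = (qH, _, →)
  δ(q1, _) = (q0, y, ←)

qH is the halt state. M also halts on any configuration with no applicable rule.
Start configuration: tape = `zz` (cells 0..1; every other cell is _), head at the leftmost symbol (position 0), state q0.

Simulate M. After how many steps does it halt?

q0 | __[z]z   read z → write _, move ←, go to q1
q1 | _[_]_z   read _ → write y, move ←, go to q0
q0 | [_]y_z   read _ → write y, move →, go to q1
q1 | y[y]_z   read y → write _, move →, go to qH
qH | y_[_]z
M halts after 4 transitions.

4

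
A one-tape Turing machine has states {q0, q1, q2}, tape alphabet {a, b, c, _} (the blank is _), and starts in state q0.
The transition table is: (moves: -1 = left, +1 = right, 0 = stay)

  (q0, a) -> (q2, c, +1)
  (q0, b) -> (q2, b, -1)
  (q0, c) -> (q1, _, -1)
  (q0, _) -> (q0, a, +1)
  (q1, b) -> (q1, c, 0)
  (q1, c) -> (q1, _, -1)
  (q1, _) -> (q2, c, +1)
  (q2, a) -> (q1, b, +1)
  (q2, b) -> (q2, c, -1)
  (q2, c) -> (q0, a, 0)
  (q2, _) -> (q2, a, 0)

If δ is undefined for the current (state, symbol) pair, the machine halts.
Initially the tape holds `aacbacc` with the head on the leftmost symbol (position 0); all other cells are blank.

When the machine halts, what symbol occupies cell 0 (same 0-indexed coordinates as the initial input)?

c

state=q0 head=0 tape=__[a]acbacc   (q0,a)→(q2,c,+1)
state=q2 head=1 tape=__c[a]cbacc   (q2,a)→(q1,b,+1)
state=q1 head=2 tape=__cb[c]bacc   (q1,c)→(q1,_,-1)
state=q1 head=1 tape=__c[b]_bacc   (q1,b)→(q1,c,0)
state=q1 head=1 tape=__c[c]_bacc   (q1,c)→(q1,_,-1)
state=q1 head=0 tape=__[c]__bacc   (q1,c)→(q1,_,-1)
state=q1 head=-1 tape=_[_]___bacc   (q1,_)→(q2,c,+1)
state=q2 head=0 tape=_c[_]__bacc   (q2,_)→(q2,a,0)
state=q2 head=0 tape=_c[a]__bacc   (q2,a)→(q1,b,+1)
state=q1 head=1 tape=_cb[_]_bacc   (q1,_)→(q2,c,+1)
state=q2 head=2 tape=_cbc[_]bacc   (q2,_)→(q2,a,0)
state=q2 head=2 tape=_cbc[a]bacc   (q2,a)→(q1,b,+1)
state=q1 head=3 tape=_cbcb[b]acc   (q1,b)→(q1,c,0)
state=q1 head=3 tape=_cbcb[c]acc   (q1,c)→(q1,_,-1)
state=q1 head=2 tape=_cbc[b]_acc   (q1,b)→(q1,c,0)
state=q1 head=2 tape=_cbc[c]_acc   (q1,c)→(q1,_,-1)
state=q1 head=1 tape=_cb[c]__acc   (q1,c)→(q1,_,-1)
state=q1 head=0 tape=_c[b]___acc   (q1,b)→(q1,c,0)
state=q1 head=0 tape=_c[c]___acc   (q1,c)→(q1,_,-1)
state=q1 head=-1 tape=_[c]____acc   (q1,c)→(q1,_,-1)
state=q1 head=-2 tape=[_]_____acc   (q1,_)→(q2,c,+1)
state=q2 head=-1 tape=c[_]____acc   (q2,_)→(q2,a,0)
state=q2 head=-1 tape=c[a]____acc   (q2,a)→(q1,b,+1)
state=q1 head=0 tape=cb[_]___acc   (q1,_)→(q2,c,+1)
state=q2 head=1 tape=cbc[_]__acc   (q2,_)→(q2,a,0)
state=q2 head=1 tape=cbc[a]__acc   (q2,a)→(q1,b,+1)
state=q1 head=2 tape=cbcb[_]_acc   (q1,_)→(q2,c,+1)
state=q2 head=3 tape=cbcbc[_]acc   (q2,_)→(q2,a,0)
state=q2 head=3 tape=cbcbc[a]acc   (q2,a)→(q1,b,+1)
state=q1 head=4 tape=cbcbcb[a]cc
Cell 0 holds c when M halts.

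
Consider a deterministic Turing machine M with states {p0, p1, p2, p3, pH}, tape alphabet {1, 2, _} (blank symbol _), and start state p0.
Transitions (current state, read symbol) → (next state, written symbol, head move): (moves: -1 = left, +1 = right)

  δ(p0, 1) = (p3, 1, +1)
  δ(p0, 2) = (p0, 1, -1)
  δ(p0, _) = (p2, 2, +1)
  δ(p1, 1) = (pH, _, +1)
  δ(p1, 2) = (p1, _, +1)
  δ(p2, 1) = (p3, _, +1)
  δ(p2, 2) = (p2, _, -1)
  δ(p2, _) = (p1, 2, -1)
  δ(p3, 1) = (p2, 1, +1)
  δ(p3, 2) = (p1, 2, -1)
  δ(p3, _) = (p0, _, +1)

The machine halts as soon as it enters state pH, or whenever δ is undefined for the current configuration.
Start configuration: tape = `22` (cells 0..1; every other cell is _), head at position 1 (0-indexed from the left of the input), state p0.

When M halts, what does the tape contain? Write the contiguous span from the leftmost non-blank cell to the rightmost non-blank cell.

2__2

state=p0 head=1 tape=_2[2]_   (p0,2)→(p0,1,-1)
state=p0 head=0 tape=_[2]1_   (p0,2)→(p0,1,-1)
state=p0 head=-1 tape=[_]11_   (p0,_)→(p2,2,+1)
state=p2 head=0 tape=2[1]1_   (p2,1)→(p3,_,+1)
state=p3 head=1 tape=2_[1]_   (p3,1)→(p2,1,+1)
state=p2 head=2 tape=2_1[_]   (p2,_)→(p1,2,-1)
state=p1 head=1 tape=2_[1]2   (p1,1)→(pH,_,+1)
state=pH head=2 tape=2__[2]
The non-blank tape span at halt is 2__2.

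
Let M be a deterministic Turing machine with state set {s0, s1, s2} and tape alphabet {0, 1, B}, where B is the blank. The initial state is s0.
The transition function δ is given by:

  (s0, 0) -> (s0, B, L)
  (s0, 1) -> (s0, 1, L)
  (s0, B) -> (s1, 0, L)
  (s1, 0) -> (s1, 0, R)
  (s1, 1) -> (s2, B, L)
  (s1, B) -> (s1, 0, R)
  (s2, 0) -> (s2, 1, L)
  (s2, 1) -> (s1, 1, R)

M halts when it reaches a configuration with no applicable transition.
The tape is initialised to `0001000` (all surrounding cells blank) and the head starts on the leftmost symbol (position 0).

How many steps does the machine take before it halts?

13

state=s0 head=0 tape=BBB[0]001000   (s0,0)→(s0,B,L)
state=s0 head=-1 tape=BB[B]B001000   (s0,B)→(s1,0,L)
state=s1 head=-2 tape=B[B]0B001000   (s1,B)→(s1,0,R)
state=s1 head=-1 tape=B0[0]B001000   (s1,0)→(s1,0,R)
state=s1 head=0 tape=B00[B]001000   (s1,B)→(s1,0,R)
state=s1 head=1 tape=B000[0]01000   (s1,0)→(s1,0,R)
state=s1 head=2 tape=B0000[0]1000   (s1,0)→(s1,0,R)
state=s1 head=3 tape=B00000[1]000   (s1,1)→(s2,B,L)
state=s2 head=2 tape=B0000[0]B000   (s2,0)→(s2,1,L)
state=s2 head=1 tape=B000[0]1B000   (s2,0)→(s2,1,L)
state=s2 head=0 tape=B00[0]11B000   (s2,0)→(s2,1,L)
state=s2 head=-1 tape=B0[0]111B000   (s2,0)→(s2,1,L)
state=s2 head=-2 tape=B[0]1111B000   (s2,0)→(s2,1,L)
state=s2 head=-3 tape=[B]11111B000
M halts after 13 transitions.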